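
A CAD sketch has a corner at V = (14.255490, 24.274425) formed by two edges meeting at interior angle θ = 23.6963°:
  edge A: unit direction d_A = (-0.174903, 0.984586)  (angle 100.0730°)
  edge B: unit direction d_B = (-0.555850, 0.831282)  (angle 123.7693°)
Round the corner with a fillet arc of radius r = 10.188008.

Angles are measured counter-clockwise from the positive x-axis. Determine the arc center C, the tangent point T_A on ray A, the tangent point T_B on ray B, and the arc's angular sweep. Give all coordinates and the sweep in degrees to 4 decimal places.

bisector direction at 111.9211° = (-0.373330,0.927699)
center distance |VC| = r/sin(θ/2) = 10.188008/sin(11.8482°) = 49.620483
C = V + |VC|·bis = (-4.2693,70.3073)
T_A = V + ((C−V)·d_A)·d_A = V + 48.5633·d_A = (5.7616,72.0892)
T_B = V + ((C−V)·d_B)·d_B = V + 48.5633·d_B = (-12.7384,64.6443)
sweep = 180° − θ = 156.3037°

center=(-4.2693,70.3073) T_A=(5.7616,72.0892) T_B=(-12.7384,64.6443) sweep=156.3037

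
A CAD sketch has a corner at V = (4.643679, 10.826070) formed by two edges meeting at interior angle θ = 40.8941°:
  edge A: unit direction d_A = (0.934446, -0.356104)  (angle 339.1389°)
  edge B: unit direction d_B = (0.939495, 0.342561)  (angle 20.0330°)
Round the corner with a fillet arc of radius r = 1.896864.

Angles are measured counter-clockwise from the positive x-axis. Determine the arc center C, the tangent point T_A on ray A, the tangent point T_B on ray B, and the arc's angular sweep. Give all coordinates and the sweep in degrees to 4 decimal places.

bisector direction at 359.5859° = (0.999974,-0.007226)
center distance |VC| = r/sin(θ/2) = 1.896864/sin(20.4471°) = 5.429826
C = V + |VC|·bis = (10.0734,10.7868)
T_A = V + ((C−V)·d_A)·d_A = V + 5.0877·d_A = (9.3979,9.0143)
T_B = V + ((C−V)·d_B)·d_B = V + 5.0877·d_B = (9.4236,12.5689)
sweep = 180° − θ = 139.1059°

center=(10.0734,10.7868) T_A=(9.3979,9.0143) T_B=(9.4236,12.5689) sweep=139.1059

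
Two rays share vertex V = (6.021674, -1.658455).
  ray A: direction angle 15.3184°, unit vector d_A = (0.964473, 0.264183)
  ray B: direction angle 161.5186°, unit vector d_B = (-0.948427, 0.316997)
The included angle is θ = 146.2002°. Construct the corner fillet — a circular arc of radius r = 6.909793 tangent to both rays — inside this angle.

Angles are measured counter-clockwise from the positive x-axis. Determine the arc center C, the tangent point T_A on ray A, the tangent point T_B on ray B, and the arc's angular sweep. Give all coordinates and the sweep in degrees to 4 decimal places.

bisector direction at 88.4185° = (0.027599,0.999619)
center distance |VC| = r/sin(θ/2) = 6.909793/sin(73.1001°) = 7.221667
C = V + |VC|·bis = (6.2210,5.5605)
T_A = V + ((C−V)·d_A)·d_A = V + 2.0993·d_A = (8.0464,-1.1038)
T_B = V + ((C−V)·d_B)·d_B = V + 2.0993·d_B = (4.0306,-0.9930)
sweep = 180° − θ = 33.7998°

center=(6.2210,5.5605) T_A=(8.0464,-1.1038) T_B=(4.0306,-0.9930) sweep=33.7998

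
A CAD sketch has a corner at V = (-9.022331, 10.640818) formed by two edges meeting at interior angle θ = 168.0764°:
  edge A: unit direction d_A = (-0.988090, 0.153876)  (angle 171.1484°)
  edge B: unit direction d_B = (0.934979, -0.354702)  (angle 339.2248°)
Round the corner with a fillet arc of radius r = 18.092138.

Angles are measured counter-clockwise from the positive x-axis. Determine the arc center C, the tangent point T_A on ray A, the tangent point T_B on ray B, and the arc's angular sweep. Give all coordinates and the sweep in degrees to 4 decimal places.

center=(-13.6731,-6.9451) T_A=(-10.8892,10.9315) T_B=(-7.2558,9.9707) sweep=11.9236

bisector direction at 255.1866° = (-0.255672,-0.966764)
center distance |VC| = r/sin(θ/2) = 18.092138/sin(84.0382°) = 18.190524
C = V + |VC|·bis = (-13.6731,-6.9451)
T_A = V + ((C−V)·d_A)·d_A = V + 1.8894·d_A = (-10.8892,10.9315)
T_B = V + ((C−V)·d_B)·d_B = V + 1.8894·d_B = (-7.2558,9.9707)
sweep = 180° − θ = 11.9236°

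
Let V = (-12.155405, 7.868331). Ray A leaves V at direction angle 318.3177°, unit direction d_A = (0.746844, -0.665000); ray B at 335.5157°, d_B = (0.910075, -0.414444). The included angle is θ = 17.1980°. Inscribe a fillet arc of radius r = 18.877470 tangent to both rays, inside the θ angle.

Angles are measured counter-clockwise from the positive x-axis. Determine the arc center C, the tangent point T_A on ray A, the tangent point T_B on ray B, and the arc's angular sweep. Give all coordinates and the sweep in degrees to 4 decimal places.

center=(93.6312,-61.0492) T_A=(81.0777,-75.1477) T_B=(101.4549,-43.8693) sweep=162.8020

bisector direction at 326.9167° = (0.837878,-0.545858)
center distance |VC| = r/sin(θ/2) = 18.877470/sin(8.5990°) = 126.255428
C = V + |VC|·bis = (93.6312,-61.0492)
T_A = V + ((C−V)·d_A)·d_A = V + 124.8362·d_A = (81.0777,-75.1477)
T_B = V + ((C−V)·d_B)·d_B = V + 124.8362·d_B = (101.4549,-43.8693)
sweep = 180° − θ = 162.8020°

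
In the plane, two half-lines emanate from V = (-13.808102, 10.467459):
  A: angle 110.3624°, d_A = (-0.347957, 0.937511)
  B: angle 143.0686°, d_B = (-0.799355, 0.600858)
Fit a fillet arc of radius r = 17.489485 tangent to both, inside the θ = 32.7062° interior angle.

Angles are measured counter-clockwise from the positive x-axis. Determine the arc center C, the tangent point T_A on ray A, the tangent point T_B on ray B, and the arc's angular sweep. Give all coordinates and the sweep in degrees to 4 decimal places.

center=(-50.9444,60.2615) T_A=(-34.5478,66.3471) T_B=(-61.4531,46.2812) sweep=147.2938

bisector direction at 126.7155° = (-0.597842,0.801614)
center distance |VC| = r/sin(θ/2) = 17.489485/sin(16.3531°) = 62.117228
C = V + |VC|·bis = (-50.9444,60.2615)
T_A = V + ((C−V)·d_A)·d_A = V + 59.6043·d_A = (-34.5478,66.3471)
T_B = V + ((C−V)·d_B)·d_B = V + 59.6043·d_B = (-61.4531,46.2812)
sweep = 180° − θ = 147.2938°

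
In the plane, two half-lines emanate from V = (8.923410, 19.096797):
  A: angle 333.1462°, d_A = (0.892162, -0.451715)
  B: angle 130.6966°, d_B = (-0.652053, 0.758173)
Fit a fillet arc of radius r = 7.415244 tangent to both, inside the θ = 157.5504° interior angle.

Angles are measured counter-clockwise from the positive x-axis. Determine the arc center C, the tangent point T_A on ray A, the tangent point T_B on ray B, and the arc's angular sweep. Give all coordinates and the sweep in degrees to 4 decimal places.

bisector direction at 51.9214° = (0.616742,0.787165)
center distance |VC| = r/sin(θ/2) = 7.415244/sin(78.7752°) = 7.559857
C = V + |VC|·bis = (13.5859,25.0477)
T_A = V + ((C−V)·d_A)·d_A = V + 1.4716·d_A = (10.2363,18.4321)
T_B = V + ((C−V)·d_B)·d_B = V + 1.4716·d_B = (7.9639,20.2125)
sweep = 180° − θ = 22.4496°

center=(13.5859,25.0477) T_A=(10.2363,18.4321) T_B=(7.9639,20.2125) sweep=22.4496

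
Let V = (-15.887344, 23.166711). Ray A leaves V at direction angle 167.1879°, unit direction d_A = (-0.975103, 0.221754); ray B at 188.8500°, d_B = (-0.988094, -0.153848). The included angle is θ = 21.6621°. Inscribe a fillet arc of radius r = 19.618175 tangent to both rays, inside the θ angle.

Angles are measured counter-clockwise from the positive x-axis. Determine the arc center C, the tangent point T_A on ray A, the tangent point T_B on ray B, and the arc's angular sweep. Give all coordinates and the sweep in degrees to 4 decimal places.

center=(-120.2249,26.7757) T_A=(-115.8745,45.9054) T_B=(-117.2067,7.3911) sweep=158.3379

bisector direction at 178.0190° = (-0.999402,0.034569)
center distance |VC| = r/sin(θ/2) = 19.618175/sin(10.8310°) = 104.399967
C = V + |VC|·bis = (-120.2249,26.7757)
T_A = V + ((C−V)·d_A)·d_A = V + 102.5401·d_A = (-115.8745,45.9054)
T_B = V + ((C−V)·d_B)·d_B = V + 102.5401·d_B = (-117.2067,7.3911)
sweep = 180° − θ = 158.3379°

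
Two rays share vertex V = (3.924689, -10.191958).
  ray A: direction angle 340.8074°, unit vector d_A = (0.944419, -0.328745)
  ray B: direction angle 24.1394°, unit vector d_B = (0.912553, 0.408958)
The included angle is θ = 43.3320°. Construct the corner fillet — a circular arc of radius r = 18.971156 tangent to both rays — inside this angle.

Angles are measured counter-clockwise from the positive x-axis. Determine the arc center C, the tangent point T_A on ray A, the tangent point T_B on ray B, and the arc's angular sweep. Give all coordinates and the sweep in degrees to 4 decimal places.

bisector direction at 2.4734° = (0.999068,0.043156)
center distance |VC| = r/sin(θ/2) = 18.971156/sin(21.6660°) = 51.385146
C = V + |VC|·bis = (55.2620,-7.9744)
T_A = V + ((C−V)·d_A)·d_A = V + 47.7549·d_A = (49.0253,-25.8911)
T_B = V + ((C−V)·d_B)·d_B = V + 47.7549·d_B = (47.5036,9.3378)
sweep = 180° − θ = 136.6680°

center=(55.2620,-7.9744) T_A=(49.0253,-25.8911) T_B=(47.5036,9.3378) sweep=136.6680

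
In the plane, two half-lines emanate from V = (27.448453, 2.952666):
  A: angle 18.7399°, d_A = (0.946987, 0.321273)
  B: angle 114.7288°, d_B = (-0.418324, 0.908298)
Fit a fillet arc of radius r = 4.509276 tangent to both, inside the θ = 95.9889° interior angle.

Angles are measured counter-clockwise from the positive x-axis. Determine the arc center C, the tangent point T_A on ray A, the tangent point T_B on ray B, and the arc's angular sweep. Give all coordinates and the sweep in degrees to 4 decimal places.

bisector direction at 66.7343° = (0.394995,0.918683)
center distance |VC| = r/sin(θ/2) = 4.509276/sin(47.9945°) = 6.068359
C = V + |VC|·bis = (29.8454,8.5276)
T_A = V + ((C−V)·d_A)·d_A = V + 4.0610·d_A = (31.2941,4.2573)
T_B = V + ((C−V)·d_B)·d_B = V + 4.0610·d_B = (25.7497,6.6412)
sweep = 180° − θ = 84.0111°

center=(29.8454,8.5276) T_A=(31.2941,4.2573) T_B=(25.7497,6.6412) sweep=84.0111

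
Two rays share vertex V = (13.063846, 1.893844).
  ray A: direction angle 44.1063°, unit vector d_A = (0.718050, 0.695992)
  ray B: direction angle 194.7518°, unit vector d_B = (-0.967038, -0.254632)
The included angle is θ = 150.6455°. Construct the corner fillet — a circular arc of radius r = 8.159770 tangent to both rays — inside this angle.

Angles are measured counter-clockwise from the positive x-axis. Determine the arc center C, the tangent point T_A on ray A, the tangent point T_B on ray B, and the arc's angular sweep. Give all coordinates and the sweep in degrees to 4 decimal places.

bisector direction at 119.4291° = (-0.491345,0.870965)
center distance |VC| = r/sin(θ/2) = 8.159770/sin(75.3227°) = 8.435018
C = V + |VC|·bis = (8.9193,9.2404)
T_A = V + ((C−V)·d_A)·d_A = V + 2.1372·d_A = (14.5985,3.3813)
T_B = V + ((C−V)·d_B)·d_B = V + 2.1372·d_B = (10.9971,1.3496)
sweep = 180° − θ = 29.3545°

center=(8.9193,9.2404) T_A=(14.5985,3.3813) T_B=(10.9971,1.3496) sweep=29.3545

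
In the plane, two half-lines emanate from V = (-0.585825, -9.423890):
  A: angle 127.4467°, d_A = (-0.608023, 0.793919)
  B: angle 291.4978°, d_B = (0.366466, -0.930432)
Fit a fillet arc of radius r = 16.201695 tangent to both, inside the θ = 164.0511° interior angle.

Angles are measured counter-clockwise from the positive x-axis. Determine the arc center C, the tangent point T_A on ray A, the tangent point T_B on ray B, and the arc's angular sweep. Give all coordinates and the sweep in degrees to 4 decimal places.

bisector direction at 209.4723° = (-0.870594,-0.492002)
center distance |VC| = r/sin(θ/2) = 16.201695/sin(82.0255°) = 16.359895
C = V + |VC|·bis = (-14.8287,-17.4730)
T_A = V + ((C−V)·d_A)·d_A = V + 2.2696·d_A = (-1.9658,-7.6220)
T_B = V + ((C−V)·d_B)·d_B = V + 2.2696·d_B = (0.2459,-11.5356)
sweep = 180° − θ = 15.9489°

center=(-14.8287,-17.4730) T_A=(-1.9658,-7.6220) T_B=(0.2459,-11.5356) sweep=15.9489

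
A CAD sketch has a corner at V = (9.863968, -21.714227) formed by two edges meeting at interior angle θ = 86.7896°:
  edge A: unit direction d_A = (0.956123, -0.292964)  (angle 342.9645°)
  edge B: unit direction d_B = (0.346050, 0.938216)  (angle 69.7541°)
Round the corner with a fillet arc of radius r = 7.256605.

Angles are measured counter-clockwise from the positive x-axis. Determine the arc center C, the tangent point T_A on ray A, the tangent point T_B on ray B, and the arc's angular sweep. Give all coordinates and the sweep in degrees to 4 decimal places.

center=(19.3282,-17.0245) T_A=(17.2023,-23.9627) T_B=(12.5199,-14.5134) sweep=93.2104

bisector direction at 26.3593° = (0.896027,0.443999)
center distance |VC| = r/sin(θ/2) = 7.256605/sin(43.3948°) = 10.562412
C = V + |VC|·bis = (19.3282,-17.0245)
T_A = V + ((C−V)·d_A)·d_A = V + 7.6750·d_A = (17.2023,-23.9627)
T_B = V + ((C−V)·d_B)·d_B = V + 7.6750·d_B = (12.5199,-14.5134)
sweep = 180° − θ = 93.2104°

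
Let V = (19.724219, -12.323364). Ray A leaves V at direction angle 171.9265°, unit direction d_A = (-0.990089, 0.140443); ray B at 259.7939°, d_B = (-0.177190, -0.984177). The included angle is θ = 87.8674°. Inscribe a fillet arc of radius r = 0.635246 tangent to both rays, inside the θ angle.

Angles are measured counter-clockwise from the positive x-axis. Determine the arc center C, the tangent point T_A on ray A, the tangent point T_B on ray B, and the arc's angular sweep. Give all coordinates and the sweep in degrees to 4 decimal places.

center=(18.9822,-12.8597) T_A=(19.0714,-12.2308) T_B=(19.6074,-12.9723) sweep=92.1326

bisector direction at 215.8602° = (-0.810449,-0.585810)
center distance |VC| = r/sin(θ/2) = 0.635246/sin(43.9337°) = 0.915570
C = V + |VC|·bis = (18.9822,-12.8597)
T_A = V + ((C−V)·d_A)·d_A = V + 0.6593·d_A = (19.0714,-12.2308)
T_B = V + ((C−V)·d_B)·d_B = V + 0.6593·d_B = (19.6074,-12.9723)
sweep = 180° − θ = 92.1326°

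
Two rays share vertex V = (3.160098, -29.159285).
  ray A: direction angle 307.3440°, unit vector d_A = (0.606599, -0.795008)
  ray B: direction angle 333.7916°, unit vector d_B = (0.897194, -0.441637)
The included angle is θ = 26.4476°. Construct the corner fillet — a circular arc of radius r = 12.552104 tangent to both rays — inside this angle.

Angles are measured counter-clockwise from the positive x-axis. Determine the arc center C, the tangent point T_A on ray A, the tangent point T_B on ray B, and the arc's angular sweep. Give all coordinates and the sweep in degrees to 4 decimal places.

bisector direction at 320.5678° = (0.772377,-0.635165)
center distance |VC| = r/sin(θ/2) = 12.552104/sin(13.2238°) = 54.871323
C = V + |VC|·bis = (45.5414,-64.0116)
T_A = V + ((C−V)·d_A)·d_A = V + 53.4164·d_A = (35.5624,-71.6257)
T_B = V + ((C−V)·d_B)·d_B = V + 53.4164·d_B = (51.0849,-52.7499)
sweep = 180° − θ = 153.5524°

center=(45.5414,-64.0116) T_A=(35.5624,-71.6257) T_B=(51.0849,-52.7499) sweep=153.5524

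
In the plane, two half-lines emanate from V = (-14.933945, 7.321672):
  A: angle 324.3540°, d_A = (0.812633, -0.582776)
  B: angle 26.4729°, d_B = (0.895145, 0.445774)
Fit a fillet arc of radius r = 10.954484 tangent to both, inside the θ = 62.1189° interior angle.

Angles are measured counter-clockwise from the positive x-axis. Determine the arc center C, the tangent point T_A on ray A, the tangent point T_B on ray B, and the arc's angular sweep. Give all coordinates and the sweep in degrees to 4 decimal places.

center=(6.2307,5.6238) T_A=(-0.1533,-3.2782) T_B=(1.3474,15.4297) sweep=117.8811

bisector direction at 355.4134° = (0.996798,-0.079965)
center distance |VC| = r/sin(θ/2) = 10.954484/sin(31.0594°) = 21.232616
C = V + |VC|·bis = (6.2307,5.6238)
T_A = V + ((C−V)·d_A)·d_A = V + 18.1885·d_A = (-0.1533,-3.2782)
T_B = V + ((C−V)·d_B)·d_B = V + 18.1885·d_B = (1.3474,15.4297)
sweep = 180° − θ = 117.8811°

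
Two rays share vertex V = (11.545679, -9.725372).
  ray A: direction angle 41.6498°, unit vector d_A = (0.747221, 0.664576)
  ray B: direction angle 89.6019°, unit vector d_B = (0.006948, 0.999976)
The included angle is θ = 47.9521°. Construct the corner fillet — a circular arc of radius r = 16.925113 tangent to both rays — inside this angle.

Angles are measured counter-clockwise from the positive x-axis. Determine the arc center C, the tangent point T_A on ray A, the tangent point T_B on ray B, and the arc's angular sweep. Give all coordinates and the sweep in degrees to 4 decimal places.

center=(28.7348,28.2133) T_A=(39.9828,15.5665) T_B=(11.8101,28.3309) sweep=132.0479

bisector direction at 65.6258° = (0.412694,0.910870)
center distance |VC| = r/sin(θ/2) = 16.925113/sin(23.9761°) = 41.651078
C = V + |VC|·bis = (28.7348,28.2133)
T_A = V + ((C−V)·d_A)·d_A = V + 38.0572·d_A = (39.9828,15.5665)
T_B = V + ((C−V)·d_B)·d_B = V + 38.0572·d_B = (11.8101,28.3309)
sweep = 180° − θ = 132.0479°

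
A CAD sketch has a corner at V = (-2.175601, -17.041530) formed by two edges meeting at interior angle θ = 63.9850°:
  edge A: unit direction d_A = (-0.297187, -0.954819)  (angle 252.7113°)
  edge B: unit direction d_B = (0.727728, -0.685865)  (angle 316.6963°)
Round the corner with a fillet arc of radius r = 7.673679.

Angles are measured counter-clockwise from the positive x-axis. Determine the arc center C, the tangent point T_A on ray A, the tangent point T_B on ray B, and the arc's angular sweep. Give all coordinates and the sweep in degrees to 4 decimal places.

bisector direction at 284.7038° = (0.253822,-0.967251)
center distance |VC| = r/sin(θ/2) = 7.673679/sin(31.9925°) = 14.483880
C = V + |VC|·bis = (1.5007,-31.0511)
T_A = V + ((C−V)·d_A)·d_A = V + 12.2840·d_A = (-5.8263,-28.7706)
T_B = V + ((C−V)·d_B)·d_B = V + 12.2840·d_B = (6.7638,-25.4667)
sweep = 180° − θ = 116.0150°

center=(1.5007,-31.0511) T_A=(-5.8263,-28.7706) T_B=(6.7638,-25.4667) sweep=116.0150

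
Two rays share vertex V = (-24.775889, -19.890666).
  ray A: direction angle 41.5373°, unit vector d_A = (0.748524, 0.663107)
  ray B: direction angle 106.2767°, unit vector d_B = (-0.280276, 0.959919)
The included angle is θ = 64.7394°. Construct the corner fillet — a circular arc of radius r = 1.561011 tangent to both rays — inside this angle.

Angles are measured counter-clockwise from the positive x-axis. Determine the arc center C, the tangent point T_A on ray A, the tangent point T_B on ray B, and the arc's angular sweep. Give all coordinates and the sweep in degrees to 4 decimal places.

center=(-23.9677,-17.0892) T_A=(-22.9325,-18.2577) T_B=(-25.4661,-17.5267) sweep=115.2606

bisector direction at 73.9070° = (0.277197,0.960813)
center distance |VC| = r/sin(θ/2) = 1.561011/sin(32.3697°) = 2.915705
C = V + |VC|·bis = (-23.9677,-17.0892)
T_A = V + ((C−V)·d_A)·d_A = V + 2.4626·d_A = (-22.9325,-18.2577)
T_B = V + ((C−V)·d_B)·d_B = V + 2.4626·d_B = (-25.4661,-17.5267)
sweep = 180° − θ = 115.2606°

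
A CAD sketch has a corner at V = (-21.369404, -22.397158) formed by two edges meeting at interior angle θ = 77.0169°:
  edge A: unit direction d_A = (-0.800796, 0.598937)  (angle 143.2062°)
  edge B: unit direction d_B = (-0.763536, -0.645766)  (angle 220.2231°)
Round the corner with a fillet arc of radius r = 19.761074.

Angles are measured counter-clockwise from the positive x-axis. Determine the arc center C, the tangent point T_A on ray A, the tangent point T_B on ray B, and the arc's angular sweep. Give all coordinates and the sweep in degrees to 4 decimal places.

center=(-53.0933,-23.3468) T_A=(-41.2576,-7.5222) T_B=(-40.3322,-38.4351) sweep=102.9831

bisector direction at 181.7147° = (-0.999552,-0.029922)
center distance |VC| = r/sin(θ/2) = 19.761074/sin(38.5085°) = 31.738067
C = V + |VC|·bis = (-53.0933,-23.3468)
T_A = V + ((C−V)·d_A)·d_A = V + 24.8356·d_A = (-41.2576,-7.5222)
T_B = V + ((C−V)·d_B)·d_B = V + 24.8356·d_B = (-40.3322,-38.4351)
sweep = 180° − θ = 102.9831°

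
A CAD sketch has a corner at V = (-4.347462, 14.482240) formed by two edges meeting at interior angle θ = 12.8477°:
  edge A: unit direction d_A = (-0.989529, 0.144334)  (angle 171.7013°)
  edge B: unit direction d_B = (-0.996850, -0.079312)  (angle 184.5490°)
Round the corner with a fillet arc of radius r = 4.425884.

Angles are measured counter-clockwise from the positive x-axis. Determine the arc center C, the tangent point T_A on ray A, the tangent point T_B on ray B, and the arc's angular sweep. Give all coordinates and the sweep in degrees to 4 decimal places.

bisector direction at 178.1251° = (-0.999465,0.032716)
center distance |VC| = r/sin(θ/2) = 4.425884/sin(6.4238°) = 39.558291
C = V + |VC|·bis = (-43.8846,15.7764)
T_A = V + ((C−V)·d_A)·d_A = V + 39.3099·d_A = (-43.2458,20.1560)
T_B = V + ((C−V)·d_B)·d_B = V + 39.3099·d_B = (-43.5336,11.3645)
sweep = 180° − θ = 167.1523°

center=(-43.8846,15.7764) T_A=(-43.2458,20.1560) T_B=(-43.5336,11.3645) sweep=167.1523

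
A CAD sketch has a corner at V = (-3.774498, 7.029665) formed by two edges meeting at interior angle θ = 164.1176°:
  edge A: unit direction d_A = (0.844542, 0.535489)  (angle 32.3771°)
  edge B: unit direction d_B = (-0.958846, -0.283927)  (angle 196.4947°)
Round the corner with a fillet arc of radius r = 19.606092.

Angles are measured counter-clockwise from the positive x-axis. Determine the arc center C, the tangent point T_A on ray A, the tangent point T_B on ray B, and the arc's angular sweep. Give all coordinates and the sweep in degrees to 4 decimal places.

center=(-11.9636,25.0524) T_A=(-1.4647,8.4942) T_B=(-6.3969,6.2531) sweep=15.8824

bisector direction at 114.4359° = (-0.413675,0.910425)
center distance |VC| = r/sin(θ/2) = 19.606092/sin(82.0588°) = 19.795928
C = V + |VC|·bis = (-11.9636,25.0524)
T_A = V + ((C−V)·d_A)·d_A = V + 2.7349·d_A = (-1.4647,8.4942)
T_B = V + ((C−V)·d_B)·d_B = V + 2.7349·d_B = (-6.3969,6.2531)
sweep = 180° − θ = 15.8824°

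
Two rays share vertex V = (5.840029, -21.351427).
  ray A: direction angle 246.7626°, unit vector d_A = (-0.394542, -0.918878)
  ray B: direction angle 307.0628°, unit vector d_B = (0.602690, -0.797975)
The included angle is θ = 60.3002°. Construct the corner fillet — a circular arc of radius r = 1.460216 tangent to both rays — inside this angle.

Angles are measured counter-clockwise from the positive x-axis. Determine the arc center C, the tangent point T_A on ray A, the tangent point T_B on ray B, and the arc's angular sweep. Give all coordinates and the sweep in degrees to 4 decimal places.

bisector direction at 276.9127° = (0.120357,-0.992731)
center distance |VC| = r/sin(θ/2) = 1.460216/sin(30.1501°) = 2.907250
C = V + |VC|·bis = (6.1899,-24.2375)
T_A = V + ((C−V)·d_A)·d_A = V + 2.5139·d_A = (4.8482,-23.6614)
T_B = V + ((C−V)·d_B)·d_B = V + 2.5139·d_B = (7.3552,-23.3575)
sweep = 180° − θ = 119.6998°

center=(6.1899,-24.2375) T_A=(4.8482,-23.6614) T_B=(7.3552,-23.3575) sweep=119.6998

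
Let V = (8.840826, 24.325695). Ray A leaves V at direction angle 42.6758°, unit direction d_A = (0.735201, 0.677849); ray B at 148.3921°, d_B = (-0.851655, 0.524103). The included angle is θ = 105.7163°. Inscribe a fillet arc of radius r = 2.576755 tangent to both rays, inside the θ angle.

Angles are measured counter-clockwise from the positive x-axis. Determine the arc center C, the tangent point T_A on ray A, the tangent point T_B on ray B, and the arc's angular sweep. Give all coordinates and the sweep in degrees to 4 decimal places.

bisector direction at 95.5340° = (-0.096436,0.995339)
center distance |VC| = r/sin(θ/2) = 2.576755/sin(52.8582°) = 3.232487
C = V + |VC|·bis = (8.5291,27.5431)
T_A = V + ((C−V)·d_A)·d_A = V + 1.9517·d_A = (10.2758,25.6487)
T_B = V + ((C−V)·d_B)·d_B = V + 1.9517·d_B = (7.1786,25.3486)
sweep = 180° − θ = 74.2837°

center=(8.5291,27.5431) T_A=(10.2758,25.6487) T_B=(7.1786,25.3486) sweep=74.2837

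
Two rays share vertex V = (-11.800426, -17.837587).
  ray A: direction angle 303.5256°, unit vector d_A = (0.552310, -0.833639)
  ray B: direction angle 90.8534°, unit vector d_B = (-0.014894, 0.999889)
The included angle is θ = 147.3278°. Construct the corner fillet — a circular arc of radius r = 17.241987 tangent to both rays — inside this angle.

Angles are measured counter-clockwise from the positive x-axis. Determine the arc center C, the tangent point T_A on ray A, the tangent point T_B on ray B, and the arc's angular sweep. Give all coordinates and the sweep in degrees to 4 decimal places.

center=(5.3644,-12.5276) T_A=(-9.0092,-22.0506) T_B=(-11.8757,-12.7844) sweep=32.6722

bisector direction at 17.1895° = (0.955333,0.295533)
center distance |VC| = r/sin(θ/2) = 17.241987/sin(73.6639°) = 17.967361
C = V + |VC|·bis = (5.3644,-12.5276)
T_A = V + ((C−V)·d_A)·d_A = V + 5.0537·d_A = (-9.0092,-22.0506)
T_B = V + ((C−V)·d_B)·d_B = V + 5.0537·d_B = (-11.8757,-12.7844)
sweep = 180° − θ = 32.6722°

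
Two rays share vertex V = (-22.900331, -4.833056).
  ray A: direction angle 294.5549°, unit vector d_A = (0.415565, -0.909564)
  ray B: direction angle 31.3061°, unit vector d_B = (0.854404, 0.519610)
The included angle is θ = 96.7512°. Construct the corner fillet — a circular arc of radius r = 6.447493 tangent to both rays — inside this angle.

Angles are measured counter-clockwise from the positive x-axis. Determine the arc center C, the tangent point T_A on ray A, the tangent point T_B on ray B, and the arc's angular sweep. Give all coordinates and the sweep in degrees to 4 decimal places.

center=(-14.6550,-7.3648) T_A=(-20.5194,-10.0442) T_B=(-18.0052,-1.8561) sweep=83.2488

bisector direction at 342.9305° = (0.955949,-0.293531)
center distance |VC| = r/sin(θ/2) = 6.447493/sin(48.3756°) = 8.625232
C = V + |VC|·bis = (-14.6550,-7.3648)
T_A = V + ((C−V)·d_A)·d_A = V + 5.7293·d_A = (-20.5194,-10.0442)
T_B = V + ((C−V)·d_B)·d_B = V + 5.7293·d_B = (-18.0052,-1.8561)
sweep = 180° − θ = 83.2488°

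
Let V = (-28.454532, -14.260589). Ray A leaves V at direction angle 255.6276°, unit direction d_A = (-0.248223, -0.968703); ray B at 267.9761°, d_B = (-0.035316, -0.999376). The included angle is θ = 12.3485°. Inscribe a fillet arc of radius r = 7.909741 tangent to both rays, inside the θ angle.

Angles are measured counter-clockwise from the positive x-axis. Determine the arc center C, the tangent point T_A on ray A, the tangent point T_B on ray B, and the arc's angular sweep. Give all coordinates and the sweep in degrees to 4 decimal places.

center=(-38.9415,-87.0521) T_A=(-46.6037,-85.0887) T_B=(-31.0367,-87.3314) sweep=167.6515

bisector direction at 261.8019° = (-0.142597,-0.989781)
center distance |VC| = r/sin(θ/2) = 7.909741/sin(6.1742°) = 73.543035
C = V + |VC|·bis = (-38.9415,-87.0521)
T_A = V + ((C−V)·d_A)·d_A = V + 73.1164·d_A = (-46.6037,-85.0887)
T_B = V + ((C−V)·d_B)·d_B = V + 73.1164·d_B = (-31.0367,-87.3314)
sweep = 180° − θ = 167.6515°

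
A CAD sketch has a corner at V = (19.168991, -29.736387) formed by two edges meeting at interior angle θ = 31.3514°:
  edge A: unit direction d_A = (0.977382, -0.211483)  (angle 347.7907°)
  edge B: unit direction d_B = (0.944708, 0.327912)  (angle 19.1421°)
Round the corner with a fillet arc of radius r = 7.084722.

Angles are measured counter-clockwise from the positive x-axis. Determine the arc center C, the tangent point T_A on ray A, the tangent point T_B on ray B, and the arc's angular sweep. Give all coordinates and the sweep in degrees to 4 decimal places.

bisector direction at 3.4664° = (0.998170,0.060463)
center distance |VC| = r/sin(θ/2) = 7.084722/sin(15.6757°) = 26.221052
C = V + |VC|·bis = (45.3421,-28.1510)
T_A = V + ((C−V)·d_A)·d_A = V + 25.2458·d_A = (43.8438,-35.0755)
T_B = V + ((C−V)·d_B)·d_B = V + 25.2458·d_B = (43.0189,-21.4580)
sweep = 180° − θ = 148.6486°

center=(45.3421,-28.1510) T_A=(43.8438,-35.0755) T_B=(43.0189,-21.4580) sweep=148.6486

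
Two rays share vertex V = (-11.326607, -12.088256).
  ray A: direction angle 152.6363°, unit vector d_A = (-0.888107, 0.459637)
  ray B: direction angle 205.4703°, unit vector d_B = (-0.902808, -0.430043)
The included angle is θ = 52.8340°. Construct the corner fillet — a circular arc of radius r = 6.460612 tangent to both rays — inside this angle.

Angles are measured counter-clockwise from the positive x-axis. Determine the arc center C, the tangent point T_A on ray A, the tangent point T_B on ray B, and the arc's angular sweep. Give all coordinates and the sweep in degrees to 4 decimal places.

bisector direction at 179.0533° = (-0.999863,0.016522)
center distance |VC| = r/sin(θ/2) = 6.460612/sin(26.4170°) = 14.521462
C = V + |VC|·bis = (-25.8461,-11.8483)
T_A = V + ((C−V)·d_A)·d_A = V + 13.0051·d_A = (-22.8765,-6.1106)
T_B = V + ((C−V)·d_B)·d_B = V + 13.0051·d_B = (-23.0677,-17.6810)
sweep = 180° − θ = 127.1660°

center=(-25.8461,-11.8483) T_A=(-22.8765,-6.1106) T_B=(-23.0677,-17.6810) sweep=127.1660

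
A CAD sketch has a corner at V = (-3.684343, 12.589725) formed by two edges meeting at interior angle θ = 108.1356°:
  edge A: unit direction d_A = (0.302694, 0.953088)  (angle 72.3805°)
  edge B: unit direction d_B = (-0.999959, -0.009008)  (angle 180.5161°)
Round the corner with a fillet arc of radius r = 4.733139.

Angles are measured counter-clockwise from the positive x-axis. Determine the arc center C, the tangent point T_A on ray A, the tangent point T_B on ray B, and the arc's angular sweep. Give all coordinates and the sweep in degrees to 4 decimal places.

center=(-7.1571,17.2918) T_A=(-2.6460,15.8591) T_B=(-7.1145,12.5588) sweep=71.8644

bisector direction at 126.4483° = (-0.594097,0.804393)
center distance |VC| = r/sin(θ/2) = 4.733139/sin(54.0678°) = 5.845460
C = V + |VC|·bis = (-7.1571,17.2918)
T_A = V + ((C−V)·d_A)·d_A = V + 3.4303·d_A = (-2.6460,15.8591)
T_B = V + ((C−V)·d_B)·d_B = V + 3.4303·d_B = (-7.1145,12.5588)
sweep = 180° − θ = 71.8644°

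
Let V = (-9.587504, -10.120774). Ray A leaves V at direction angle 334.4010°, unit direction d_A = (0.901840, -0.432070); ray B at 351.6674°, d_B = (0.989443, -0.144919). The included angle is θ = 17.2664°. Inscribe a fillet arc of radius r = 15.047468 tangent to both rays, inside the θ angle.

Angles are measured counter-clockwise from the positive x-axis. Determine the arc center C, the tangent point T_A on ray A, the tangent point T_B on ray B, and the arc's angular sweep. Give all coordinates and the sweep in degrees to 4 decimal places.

center=(86.2939,-39.3721) T_A=(79.7923,-52.9425) T_B=(88.4746,-24.4835) sweep=162.7336

bisector direction at 343.0342° = (0.956479,-0.291801)
center distance |VC| = r/sin(θ/2) = 15.047468/sin(8.6332°) = 100.244109
C = V + |VC|·bis = (86.2939,-39.3721)
T_A = V + ((C−V)·d_A)·d_A = V + 99.1083·d_A = (79.7923,-52.9425)
T_B = V + ((C−V)·d_B)·d_B = V + 99.1083·d_B = (88.4746,-24.4835)
sweep = 180° − θ = 162.7336°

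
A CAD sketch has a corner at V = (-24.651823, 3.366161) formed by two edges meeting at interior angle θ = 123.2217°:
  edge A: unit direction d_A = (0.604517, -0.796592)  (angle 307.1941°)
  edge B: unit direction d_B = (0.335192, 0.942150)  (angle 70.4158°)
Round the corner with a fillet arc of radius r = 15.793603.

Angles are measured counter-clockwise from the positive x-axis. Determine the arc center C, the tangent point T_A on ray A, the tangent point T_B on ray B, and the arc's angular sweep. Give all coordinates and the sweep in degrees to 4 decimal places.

bisector direction at 8.8050° = (0.988215,0.153071)
center distance |VC| = r/sin(θ/2) = 15.793603/sin(61.6108°) = 17.952608
C = V + |VC|·bis = (-6.9108,6.1142)
T_A = V + ((C−V)·d_A)·d_A = V + 8.5357·d_A = (-19.4918,-3.4333)
T_B = V + ((C−V)·d_B)·d_B = V + 8.5357·d_B = (-21.7907,11.4081)
sweep = 180° − θ = 56.7783°

center=(-6.9108,6.1142) T_A=(-19.4918,-3.4333) T_B=(-21.7907,11.4081) sweep=56.7783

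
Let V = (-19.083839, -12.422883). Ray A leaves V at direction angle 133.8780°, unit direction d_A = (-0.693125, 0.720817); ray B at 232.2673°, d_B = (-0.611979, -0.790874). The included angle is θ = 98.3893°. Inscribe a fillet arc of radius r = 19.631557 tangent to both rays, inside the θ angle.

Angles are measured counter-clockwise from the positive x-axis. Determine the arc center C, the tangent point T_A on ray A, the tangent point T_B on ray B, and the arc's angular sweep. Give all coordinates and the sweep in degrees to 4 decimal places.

center=(-44.9822,-13.8131) T_A=(-30.8314,-0.2060) T_B=(-29.4561,-25.8272) sweep=81.6107

bisector direction at 183.0727° = (-0.998562,-0.053602)
center distance |VC| = r/sin(θ/2) = 19.631557/sin(49.1947°) = 25.935624
C = V + |VC|·bis = (-44.9822,-13.8131)
T_A = V + ((C−V)·d_A)·d_A = V + 16.9487·d_A = (-30.8314,-0.2060)
T_B = V + ((C−V)·d_B)·d_B = V + 16.9487·d_B = (-29.4561,-25.8272)
sweep = 180° − θ = 81.6107°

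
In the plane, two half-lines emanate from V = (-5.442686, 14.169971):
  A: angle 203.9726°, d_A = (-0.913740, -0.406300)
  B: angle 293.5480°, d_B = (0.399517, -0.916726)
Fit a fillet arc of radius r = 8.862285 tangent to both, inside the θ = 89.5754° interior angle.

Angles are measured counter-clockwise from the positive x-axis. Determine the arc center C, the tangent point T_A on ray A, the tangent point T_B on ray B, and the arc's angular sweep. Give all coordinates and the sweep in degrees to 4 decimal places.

center=(-10.0000,2.4446) T_A=(-13.6007,10.5424) T_B=(-1.8757,5.9853) sweep=90.4246

bisector direction at 248.7603° = (-0.362270,-0.932073)
center distance |VC| = r/sin(θ/2) = 8.862285/sin(44.7877°) = 12.579862
C = V + |VC|·bis = (-10.0000,2.4446)
T_A = V + ((C−V)·d_A)·d_A = V + 8.9282·d_A = (-13.6007,10.5424)
T_B = V + ((C−V)·d_B)·d_B = V + 8.9282·d_B = (-1.8757,5.9853)
sweep = 180° − θ = 90.4246°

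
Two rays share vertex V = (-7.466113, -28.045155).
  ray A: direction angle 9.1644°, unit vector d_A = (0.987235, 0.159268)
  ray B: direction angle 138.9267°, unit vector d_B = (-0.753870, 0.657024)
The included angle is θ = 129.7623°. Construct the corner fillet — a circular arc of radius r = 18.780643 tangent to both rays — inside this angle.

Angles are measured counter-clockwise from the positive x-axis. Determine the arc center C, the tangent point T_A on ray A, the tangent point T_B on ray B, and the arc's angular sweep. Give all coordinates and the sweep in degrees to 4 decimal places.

bisector direction at 74.0456° = (0.274873,0.961481)
center distance |VC| = r/sin(θ/2) = 18.780643/sin(64.8812°) = 20.742255
C = V + |VC|·bis = (-1.7646,-8.1019)
T_A = V + ((C−V)·d_A)·d_A = V + 8.8050·d_A = (1.2265,-26.6428)
T_B = V + ((C−V)·d_B)·d_B = V + 8.8050·d_B = (-14.1040,-22.2600)
sweep = 180° − θ = 50.2377°

center=(-1.7646,-8.1019) T_A=(1.2265,-26.6428) T_B=(-14.1040,-22.2600) sweep=50.2377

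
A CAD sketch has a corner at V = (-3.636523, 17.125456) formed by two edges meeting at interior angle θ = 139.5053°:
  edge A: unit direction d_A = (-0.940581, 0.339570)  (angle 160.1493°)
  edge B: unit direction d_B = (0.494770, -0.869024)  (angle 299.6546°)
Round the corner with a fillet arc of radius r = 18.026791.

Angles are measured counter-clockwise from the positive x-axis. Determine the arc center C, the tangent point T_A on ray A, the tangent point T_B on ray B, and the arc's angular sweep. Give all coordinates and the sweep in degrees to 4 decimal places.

bisector direction at 229.9020° = (-0.644098,-0.764943)
center distance |VC| = r/sin(θ/2) = 18.026791/sin(69.7527°) = 19.214080
C = V + |VC|·bis = (-16.0123,2.4278)
T_A = V + ((C−V)·d_A)·d_A = V + 6.6495·d_A = (-9.8909,19.3834)
T_B = V + ((C−V)·d_B)·d_B = V + 6.6495·d_B = (-0.3466,11.3469)
sweep = 180° − θ = 40.4947°

center=(-16.0123,2.4278) T_A=(-9.8909,19.3834) T_B=(-0.3466,11.3469) sweep=40.4947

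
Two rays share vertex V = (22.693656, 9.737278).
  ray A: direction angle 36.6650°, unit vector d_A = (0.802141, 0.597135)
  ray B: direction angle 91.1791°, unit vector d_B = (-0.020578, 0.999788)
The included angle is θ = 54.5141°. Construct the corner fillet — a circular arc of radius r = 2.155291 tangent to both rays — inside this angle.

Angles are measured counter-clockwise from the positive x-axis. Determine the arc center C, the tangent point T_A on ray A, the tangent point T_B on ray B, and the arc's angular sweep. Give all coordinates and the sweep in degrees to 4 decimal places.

bisector direction at 63.9220° = (0.439594,0.898197)
center distance |VC| = r/sin(θ/2) = 2.155291/sin(27.2570°) = 4.706047
C = V + |VC|·bis = (24.7624,13.9642)
T_A = V + ((C−V)·d_A)·d_A = V + 4.1835·d_A = (26.0494,12.2354)
T_B = V + ((C−V)·d_B)·d_B = V + 4.1835·d_B = (22.6076,13.9199)
sweep = 180° − θ = 125.4859°

center=(24.7624,13.9642) T_A=(26.0494,12.2354) T_B=(22.6076,13.9199) sweep=125.4859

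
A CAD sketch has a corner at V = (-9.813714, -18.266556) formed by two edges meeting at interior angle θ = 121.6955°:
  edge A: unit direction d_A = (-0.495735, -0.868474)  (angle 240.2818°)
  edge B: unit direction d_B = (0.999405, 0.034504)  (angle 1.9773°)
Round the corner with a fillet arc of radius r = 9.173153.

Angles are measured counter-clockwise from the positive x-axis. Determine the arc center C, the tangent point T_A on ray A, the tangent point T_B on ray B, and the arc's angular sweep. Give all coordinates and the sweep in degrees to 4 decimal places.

bisector direction at 301.1295° = (0.516975,-0.856001)
center distance |VC| = r/sin(θ/2) = 9.173153/sin(60.8477°) = 10.503670
C = V + |VC|·bis = (-4.3836,-27.2577)
T_A = V + ((C−V)·d_A)·d_A = V + 5.1167·d_A = (-12.3502,-22.7103)
T_B = V + ((C−V)·d_B)·d_B = V + 5.1167·d_B = (-4.7001,-18.0900)
sweep = 180° − θ = 58.3045°

center=(-4.3836,-27.2577) T_A=(-12.3502,-22.7103) T_B=(-4.7001,-18.0900) sweep=58.3045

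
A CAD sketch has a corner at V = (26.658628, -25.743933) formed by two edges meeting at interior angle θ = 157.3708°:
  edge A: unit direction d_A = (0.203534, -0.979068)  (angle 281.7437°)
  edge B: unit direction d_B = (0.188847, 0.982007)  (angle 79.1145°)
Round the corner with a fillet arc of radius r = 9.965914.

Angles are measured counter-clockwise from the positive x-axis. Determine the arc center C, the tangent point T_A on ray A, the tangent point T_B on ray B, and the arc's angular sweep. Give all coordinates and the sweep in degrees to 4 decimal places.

center=(36.8218,-25.6678) T_A=(27.0645,-27.6962) T_B=(27.0352,-23.7858) sweep=22.6292

bisector direction at 0.4291° = (0.999972,0.007489)
center distance |VC| = r/sin(θ/2) = 9.965914/sin(78.6854°) = 10.163444
C = V + |VC|·bis = (36.8218,-25.6678)
T_A = V + ((C−V)·d_A)·d_A = V + 1.9940·d_A = (27.0645,-27.6962)
T_B = V + ((C−V)·d_B)·d_B = V + 1.9940·d_B = (27.0352,-23.7858)
sweep = 180° − θ = 22.6292°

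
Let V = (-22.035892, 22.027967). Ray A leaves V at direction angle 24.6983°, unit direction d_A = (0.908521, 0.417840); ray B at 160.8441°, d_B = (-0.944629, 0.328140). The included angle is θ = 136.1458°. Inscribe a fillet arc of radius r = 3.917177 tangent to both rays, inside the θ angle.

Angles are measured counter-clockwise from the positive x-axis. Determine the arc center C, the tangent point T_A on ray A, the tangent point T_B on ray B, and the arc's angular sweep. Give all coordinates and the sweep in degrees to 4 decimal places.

bisector direction at 92.7712° = (-0.048348,0.998831)
center distance |VC| = r/sin(θ/2) = 3.917177/sin(68.0729°) = 4.222644
C = V + |VC|·bis = (-22.2400,26.2457)
T_A = V + ((C−V)·d_A)·d_A = V + 1.5768·d_A = (-20.6033,22.6868)
T_B = V + ((C−V)·d_B)·d_B = V + 1.5768·d_B = (-23.5254,22.5454)
sweep = 180° − θ = 43.8542°

center=(-22.2400,26.2457) T_A=(-20.6033,22.6868) T_B=(-23.5254,22.5454) sweep=43.8542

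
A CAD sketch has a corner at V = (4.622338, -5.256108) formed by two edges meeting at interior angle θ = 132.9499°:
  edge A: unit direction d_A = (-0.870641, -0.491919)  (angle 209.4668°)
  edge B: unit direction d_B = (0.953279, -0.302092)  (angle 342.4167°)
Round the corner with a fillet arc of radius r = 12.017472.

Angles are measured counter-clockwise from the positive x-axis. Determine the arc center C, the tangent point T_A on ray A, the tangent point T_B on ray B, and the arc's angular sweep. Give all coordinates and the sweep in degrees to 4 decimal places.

bisector direction at 275.9418° = (0.103517,-0.994628)
center distance |VC| = r/sin(θ/2) = 12.017472/sin(66.4750°) = 13.106838
C = V + |VC|·bis = (5.9791,-18.2925)
T_A = V + ((C−V)·d_A)·d_A = V + 5.2316·d_A = (0.0675,-7.8296)
T_B = V + ((C−V)·d_B)·d_B = V + 5.2316·d_B = (9.6095,-6.8365)
sweep = 180° − θ = 47.0501°

center=(5.9791,-18.2925) T_A=(0.0675,-7.8296) T_B=(9.6095,-6.8365) sweep=47.0501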